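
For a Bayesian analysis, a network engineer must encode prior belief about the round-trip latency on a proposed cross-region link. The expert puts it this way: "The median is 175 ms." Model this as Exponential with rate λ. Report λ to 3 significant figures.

λ ≈ 0.00396

Exponential median = ln 2 / λ, so λ = ln 2 / 175.0 = 0.00396.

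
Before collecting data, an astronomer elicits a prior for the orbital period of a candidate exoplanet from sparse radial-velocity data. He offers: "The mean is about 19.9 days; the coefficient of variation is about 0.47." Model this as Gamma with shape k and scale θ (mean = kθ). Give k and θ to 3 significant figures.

k ≈ 4.53, θ ≈ 4.4

For Gamma(k, scale θ): mean = kθ, variance = kθ², so CV = 1/√k.
CV = 0.47, hence k = 1/CV² = 4.53.
Then θ = mean/k = 19.9/4.53 = 4.4.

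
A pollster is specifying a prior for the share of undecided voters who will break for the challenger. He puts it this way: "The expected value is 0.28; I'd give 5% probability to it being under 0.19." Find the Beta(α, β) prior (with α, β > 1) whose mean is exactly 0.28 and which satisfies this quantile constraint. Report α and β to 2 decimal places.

With mean 0.28 fixed, write α = 0.28s, β = 0.72s where s = α+β.
Need P(θ < 0.19) = 0.05 under Beta(0.28s, 0.72s). Normal approximation: (q−m)/√(m(1−m)/s) ≈ z_{0.05} = -1.64, so s ≈ 0.28·0.72·(-1.64)²/(0.19−0.28)² = 67.3.
At s = 67.3: P(θ<0.19) ≈ 0.041. Adjusting to match 0.05 gives s ≈ 60.40.
So α = 0.28·60.40 ≈ 16.91, β = 0.72·60.40 ≈ 43.49.

α ≈ 16.91, β ≈ 43.49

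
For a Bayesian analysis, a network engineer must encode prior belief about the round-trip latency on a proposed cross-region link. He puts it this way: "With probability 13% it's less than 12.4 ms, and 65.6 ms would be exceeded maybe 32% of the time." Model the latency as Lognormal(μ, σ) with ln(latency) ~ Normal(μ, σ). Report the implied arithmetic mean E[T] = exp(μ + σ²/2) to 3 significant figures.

If T ~ Lognormal(μ,σ) then ln T ~ Normal(μ,σ), so the p-quantile of ln T is μ + z_p·σ.
ln(12.4) = 2.518 and ln(65.6) = 4.184; z_{0.13} = -1.126, z_{0.68} = 0.4677.
σ = (4.184 − 2.518)/(0.4677 − (-1.126)) = 1.045.
μ = 2.518 − (-1.126)·1.045 = 3.695.
E[T] = exp(μ + σ²/2) = exp(3.695 + 0.5460) = 69.5 ms.

E[T] ≈ 69.5 ms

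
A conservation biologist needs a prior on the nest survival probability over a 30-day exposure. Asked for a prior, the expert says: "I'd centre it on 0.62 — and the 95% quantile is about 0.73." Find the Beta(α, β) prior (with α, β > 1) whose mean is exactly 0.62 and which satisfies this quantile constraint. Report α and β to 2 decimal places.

α ≈ 30.48, β ≈ 18.68

With mean 0.62 fixed, write α = 0.62s, β = 0.38s where s = α+β.
Need P(θ < 0.73) = 0.95 under Beta(0.62s, 0.38s). Normal approximation: (q−m)/√(m(1−m)/s) ≈ z_{0.95} = 1.64, so s ≈ 0.62·0.38·(1.64)²/(0.73−0.62)² = 52.7.
At s = 52.7: P(θ<0.73) ≈ 0.956. Adjusting to match 0.95 gives s ≈ 49.16.
So α = 0.62·49.16 ≈ 30.48, β = 0.38·49.16 ≈ 18.68.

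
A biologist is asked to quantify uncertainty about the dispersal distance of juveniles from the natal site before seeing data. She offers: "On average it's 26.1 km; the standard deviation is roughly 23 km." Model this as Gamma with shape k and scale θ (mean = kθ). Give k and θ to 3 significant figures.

For Gamma(k, scale θ): mean = kθ, variance = kθ², so CV = 1/√k.
CV = SD/mean = 23/26.1 = 0.8812, hence k = 1/CV² = 1.29.
Then θ = mean/k = 26.1/1.29 = 20.3.

k ≈ 1.29, θ ≈ 20.3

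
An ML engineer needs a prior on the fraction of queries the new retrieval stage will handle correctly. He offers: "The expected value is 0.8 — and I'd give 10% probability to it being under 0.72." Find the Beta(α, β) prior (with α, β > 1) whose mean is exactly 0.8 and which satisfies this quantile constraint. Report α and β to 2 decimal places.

α ≈ 34.69, β ≈ 8.67

With mean 0.8 fixed, write α = 0.8s, β = 0.2s where s = α+β.
Need P(θ < 0.72) = 0.1 under Beta(0.8s, 0.2s). Normal approximation: (q−m)/√(m(1−m)/s) ≈ z_{0.1} = -1.28, so s ≈ 0.8·0.2·(-1.28)²/(0.72−0.8)² = 41.1.
At s = 41.1: P(θ<0.72) ≈ 0.106. Adjusting to match 0.1 gives s ≈ 43.37.
So α = 0.8·43.37 ≈ 34.69, β = 0.2·43.37 ≈ 8.67.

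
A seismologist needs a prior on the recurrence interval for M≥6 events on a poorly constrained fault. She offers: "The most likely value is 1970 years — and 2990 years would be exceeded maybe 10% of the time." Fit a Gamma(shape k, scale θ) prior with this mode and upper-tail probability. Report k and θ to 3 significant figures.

Gamma(k,θ) with k>1 has mode (k−1)θ, so θ = 1970/(k−1).
Need P(X < 2990) = 0.9 with θ tied to k this way. Start at k = 2, θ = 1970: P(X<2990) ≈ 0.448.
Too low — raise k to concentrate. Iterating converges to k ≈ 11.7.
Then θ = 1970/(11.7−1) ≈ 184.

k ≈ 11.7, θ ≈ 184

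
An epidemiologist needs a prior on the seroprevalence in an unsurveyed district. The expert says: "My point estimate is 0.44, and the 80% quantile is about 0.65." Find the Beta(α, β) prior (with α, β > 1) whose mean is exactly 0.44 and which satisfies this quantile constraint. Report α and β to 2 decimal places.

α ≈ 1.74, β ≈ 2.22

With mean 0.44 fixed, write α = 0.44s, β = 0.56s where s = α+β.
Need P(θ < 0.65) = 0.8 under Beta(0.44s, 0.56s). Normal approximation: (q−m)/√(m(1−m)/s) ≈ z_{0.8} = 0.842, so s ≈ 0.44·0.56·(0.842)²/(0.65−0.44)² = 4.0.
At s = 4.0: P(θ<0.65) ≈ 0.800. Adjusting to match 0.8 gives s ≈ 3.96.
So α = 0.44·3.96 ≈ 1.74, β = 0.56·3.96 ≈ 2.22.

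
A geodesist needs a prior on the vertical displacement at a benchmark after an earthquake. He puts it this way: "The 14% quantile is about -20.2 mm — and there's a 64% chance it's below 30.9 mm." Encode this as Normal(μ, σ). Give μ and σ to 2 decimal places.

μ = 18.17, σ = 35.52

For Normal(μ,σ), the p-quantile is μ + z_p·σ. Here z_{0.14} = -1.08, z_{0.64} = 0.3585.
So -20.2 = μ − 1.08σ and 30.9 = μ + 0.3585σ.
Subtracting: σ = (30.9 − -20.2)/(0.3585 − (-1.08)) = 35.52.
Then μ = -20.2 − (-1.08)·35.52 = 18.17.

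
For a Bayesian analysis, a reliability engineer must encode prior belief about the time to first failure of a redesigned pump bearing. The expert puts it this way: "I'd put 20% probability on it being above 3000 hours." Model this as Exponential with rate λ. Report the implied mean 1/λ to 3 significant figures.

mean ≈ 1860 hours

P(T > 3000.0) = e^(−λ·3000.0) = 0.2, so λ = −ln(0.2)/3000.0 = 0.000536.
Mean = 1/λ = 1860 hours.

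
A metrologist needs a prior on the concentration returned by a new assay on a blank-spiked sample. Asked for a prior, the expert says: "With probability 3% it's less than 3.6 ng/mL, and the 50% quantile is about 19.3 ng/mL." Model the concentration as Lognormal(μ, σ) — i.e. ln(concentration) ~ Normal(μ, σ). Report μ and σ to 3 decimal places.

If T ~ Lognormal(μ,σ) then ln T ~ Normal(μ,σ), so the p-quantile of ln T is μ + z_p·σ.
ln(3.6) = 1.281 and ln(19.3) = 2.96; z_{0.03} = -1.881, z_{0.5} = 0.
σ = (2.96 − 1.281)/(0 − (-1.881)) = 0.893.
μ = 1.281 − (-1.881)·0.893 = 2.960.

μ ≈ 2.960, σ ≈ 0.893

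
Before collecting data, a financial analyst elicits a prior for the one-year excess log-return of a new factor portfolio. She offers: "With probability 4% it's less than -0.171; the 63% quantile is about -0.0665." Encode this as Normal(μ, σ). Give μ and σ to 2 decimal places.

μ = -0.08, σ = 0.05

The p-quantile of Normal(μ,σ) is μ + z_p·σ, with z_{0.04} = -1.751 and z_{0.63} = 0.3319.
Eliminate σ: μ = (z₂·x₁ − z₁·x₂)/(z₂ − z₁) = (0.3319·-0.171 − (-1.751)·-0.0665)/2.083 = -0.08.
Then σ = (x₂ − x₁)/(z₂ − z₁) = (-0.0665 − -0.171)/2.083 = 0.05.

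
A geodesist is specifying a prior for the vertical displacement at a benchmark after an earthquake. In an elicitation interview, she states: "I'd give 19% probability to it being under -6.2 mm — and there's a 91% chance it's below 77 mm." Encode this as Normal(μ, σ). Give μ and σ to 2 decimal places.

The p-quantile of Normal(μ,σ) is μ + z_p·σ, with z_{0.19} = -0.8779 and z_{0.91} = 1.341.
Eliminate σ: μ = (z₂·x₁ − z₁·x₂)/(z₂ − z₁) = (1.341·-6.2 − (-0.8779)·77)/2.219 = 26.72.
Then σ = (x₂ − x₁)/(z₂ − z₁) = (77 − -6.2)/2.219 = 37.50.

μ = 26.72, σ = 37.50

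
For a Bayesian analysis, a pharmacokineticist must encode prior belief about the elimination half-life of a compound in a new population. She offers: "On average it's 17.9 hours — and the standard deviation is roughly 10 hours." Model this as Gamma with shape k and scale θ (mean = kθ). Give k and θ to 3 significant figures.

For Gamma(k, scale θ): mean = kθ, variance = kθ², so CV = 1/√k.
CV = SD/mean = 10/17.9 = 0.5587, hence k = 1/CV² = 3.2.
Then θ = mean/k = 17.9/3.2 = 5.59.

k ≈ 3.2, θ ≈ 5.59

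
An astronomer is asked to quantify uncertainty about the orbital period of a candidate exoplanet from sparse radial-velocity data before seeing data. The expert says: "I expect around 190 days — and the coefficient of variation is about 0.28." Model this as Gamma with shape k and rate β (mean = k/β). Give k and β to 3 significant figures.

For Gamma(k, rate β): mean = k/β, variance = k/β², so CV = 1/√k.
CV = 0.28, hence k = 1/CV² = 12.8.
Then β = k/mean = 12.8/190 = 0.0671.

k ≈ 12.8, β ≈ 0.0671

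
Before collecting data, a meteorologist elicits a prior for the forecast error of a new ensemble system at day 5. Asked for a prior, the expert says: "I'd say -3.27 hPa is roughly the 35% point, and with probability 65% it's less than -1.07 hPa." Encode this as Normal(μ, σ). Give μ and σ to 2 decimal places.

The p-quantile of Normal(μ,σ) is μ + z_p·σ, with z_{0.35} = -0.3853 and z_{0.65} = 0.3853.
Eliminate σ: μ = (z₂·x₁ − z₁·x₂)/(z₂ − z₁) = (0.3853·-3.27 − (-0.3853)·-1.07)/0.7706 = -2.17.
Then σ = (x₂ − x₁)/(z₂ − z₁) = (-1.07 − -3.27)/0.7706 = 2.85.

μ = -2.17, σ = 2.85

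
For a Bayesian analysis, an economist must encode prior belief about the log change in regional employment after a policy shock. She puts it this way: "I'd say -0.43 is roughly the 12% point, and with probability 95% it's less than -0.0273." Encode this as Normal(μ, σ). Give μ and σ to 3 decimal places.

μ = -0.262, σ = 0.143

For Normal(μ,σ), the p-quantile is μ + z_p·σ. Here z_{0.12} = -1.175, z_{0.95} = 1.645.
So -0.43 = μ − 1.175σ and -0.0273 = μ + 1.645σ.
Subtracting: σ = (-0.0273 − -0.43)/(1.645 − (-1.175)) = 0.143.
Then μ = -0.43 − (-1.175)·0.143 = -0.262.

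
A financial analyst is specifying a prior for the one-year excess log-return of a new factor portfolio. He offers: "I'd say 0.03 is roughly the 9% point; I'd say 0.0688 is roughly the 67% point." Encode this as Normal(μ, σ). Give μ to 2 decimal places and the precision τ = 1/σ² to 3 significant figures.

μ = 0.06, τ = 2110

The p-quantile of Normal(μ,σ) is μ + z_p·σ, with z_{0.09} = -1.341 and z_{0.67} = 0.4399.
Eliminate σ: μ = (z₂·x₁ − z₁·x₂)/(z₂ − z₁) = (0.4399·0.03 − (-1.341)·0.0688)/1.781 = 0.06.
Then σ = (x₂ − x₁)/(z₂ − z₁) = (0.0688 − 0.03)/1.781 = 0.02.
Precision τ = 1/σ² = 1/0.02179² = 2110.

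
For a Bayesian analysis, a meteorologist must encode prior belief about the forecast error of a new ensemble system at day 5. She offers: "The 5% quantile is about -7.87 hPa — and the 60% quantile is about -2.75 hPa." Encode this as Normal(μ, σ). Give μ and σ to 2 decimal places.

μ = -3.43, σ = 2.70

The p-quantile of Normal(μ,σ) is μ + z_p·σ, with z_{0.05} = -1.645 and z_{0.6} = 0.2533.
Eliminate σ: μ = (z₂·x₁ − z₁·x₂)/(z₂ − z₁) = (0.2533·-7.87 − (-1.645)·-2.75)/1.898 = -3.43.
Then σ = (x₂ − x₁)/(z₂ − z₁) = (-2.75 − -7.87)/1.898 = 2.70.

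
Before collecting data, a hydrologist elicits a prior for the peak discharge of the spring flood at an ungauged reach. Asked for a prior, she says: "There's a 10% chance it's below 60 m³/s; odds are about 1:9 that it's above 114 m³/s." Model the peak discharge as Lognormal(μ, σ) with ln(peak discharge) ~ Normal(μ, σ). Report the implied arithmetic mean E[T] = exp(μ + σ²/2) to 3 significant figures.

If T ~ Lognormal(μ,σ) then ln T ~ Normal(μ,σ), so the p-quantile of ln T is μ + z_p·σ.
ln(60) = 4.094 and ln(114) = 4.736; z_{0.1} = -1.282, z_{0.9} = 1.282.
σ = (4.736 − 4.094)/(1.282 − (-1.282)) = 0.250.
μ = 4.094 − (-1.282)·0.250 = 4.415.
E[T] = exp(μ + σ²/2) = exp(4.415 + 0.0314) = 85.3 m³/s.

E[T] ≈ 85.3 m³/s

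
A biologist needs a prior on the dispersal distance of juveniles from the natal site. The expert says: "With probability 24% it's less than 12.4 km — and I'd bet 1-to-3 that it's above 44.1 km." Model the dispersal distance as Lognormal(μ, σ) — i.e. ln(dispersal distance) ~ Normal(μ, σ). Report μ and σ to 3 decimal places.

If T ~ Lognormal(μ,σ) then ln T ~ Normal(μ,σ), so the p-quantile of ln T is μ + z_p·σ.
ln(12.4) = 2.518 and ln(44.1) = 3.786; z_{0.24} = -0.7063, z_{0.75} = 0.6745.
σ = (3.786 − 2.518)/(0.6745 − (-0.7063)) = 0.919.
μ = 2.518 − (-0.7063)·0.919 = 3.167.

μ ≈ 3.167, σ ≈ 0.919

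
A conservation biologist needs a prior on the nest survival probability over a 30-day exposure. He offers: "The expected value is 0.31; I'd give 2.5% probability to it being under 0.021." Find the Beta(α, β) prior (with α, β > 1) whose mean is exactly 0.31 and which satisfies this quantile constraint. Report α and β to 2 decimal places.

α ≈ 1.27, β ≈ 2.83

With mean 0.31 fixed, write α = 0.31s, β = 0.69s where s = α+β.
Need P(θ < 0.021) = 0.025 under Beta(0.31s, 0.69s). Normal approximation: (q−m)/√(m(1−m)/s) ≈ z_{0.025} = -1.96, so s ≈ 0.31·0.69·(-1.96)²/(0.021−0.31)² = 9.8.
At s = 9.8: P(θ<0.021) ≈ 0.001. Adjusting to match 0.025 gives s ≈ 4.10.
So α = 0.31·4.10 ≈ 1.27, β = 0.69·4.10 ≈ 2.83.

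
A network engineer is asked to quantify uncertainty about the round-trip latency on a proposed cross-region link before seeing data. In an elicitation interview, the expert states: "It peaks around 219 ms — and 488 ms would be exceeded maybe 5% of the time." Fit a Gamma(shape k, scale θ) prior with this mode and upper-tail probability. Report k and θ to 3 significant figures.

k ≈ 5.28, θ ≈ 51.2

Gamma(k,θ) with k>1 has mode (k−1)θ, so θ = 219/(k−1).
Need P(X < 488) = 0.95 with θ tied to k this way. Start at k = 2, θ = 219: P(X<488) ≈ 0.652.
Too low — raise k to concentrate. Iterating converges to k ≈ 5.28.
Then θ = 219/(5.28−1) ≈ 51.2.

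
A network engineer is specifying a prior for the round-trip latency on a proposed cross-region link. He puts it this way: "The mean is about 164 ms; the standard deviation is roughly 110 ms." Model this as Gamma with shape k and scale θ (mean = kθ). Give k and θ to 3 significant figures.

For Gamma(k, scale θ): mean = kθ, variance = kθ², so CV = 1/√k.
CV = SD/mean = 110/164 = 0.6707, hence k = 1/CV² = 2.22.
Then θ = mean/k = 164/2.22 = 73.8.

k ≈ 2.22, θ ≈ 73.8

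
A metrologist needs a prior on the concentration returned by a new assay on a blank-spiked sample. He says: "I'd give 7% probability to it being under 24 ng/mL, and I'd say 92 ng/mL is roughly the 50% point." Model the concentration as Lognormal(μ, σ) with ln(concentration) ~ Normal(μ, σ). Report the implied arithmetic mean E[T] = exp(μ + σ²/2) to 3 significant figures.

If T ~ Lognormal(μ,σ) then ln T ~ Normal(μ,σ), so the p-quantile of ln T is μ + z_p·σ.
ln(24) = 3.178 and ln(92) = 4.522; z_{0.07} = -1.476, z_{0.5} = 0.
σ = (4.522 − 3.178)/(0 − (-1.476)) = 0.911.
μ = 3.178 − (-1.476)·0.911 = 4.522.
E[T] = exp(μ + σ²/2) = exp(4.522 + 0.4145) = 139 ng/mL.

E[T] ≈ 139 ng/mL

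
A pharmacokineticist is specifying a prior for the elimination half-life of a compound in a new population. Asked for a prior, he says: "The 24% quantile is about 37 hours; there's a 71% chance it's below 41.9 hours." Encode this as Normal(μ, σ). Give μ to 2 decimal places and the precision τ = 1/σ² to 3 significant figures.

μ = 39.75, τ = 0.0661

The p-quantile of Normal(μ,σ) is μ + z_p·σ, with z_{0.24} = -0.7063 and z_{0.71} = 0.5534.
Eliminate σ: μ = (z₂·x₁ − z₁·x₂)/(z₂ − z₁) = (0.5534·37 − (-0.7063)·41.9)/1.26 = 39.75.
Then σ = (x₂ − x₁)/(z₂ − z₁) = (41.9 − 37)/1.26 = 3.89.
Precision τ = 1/σ² = 1/3.89² = 0.0661.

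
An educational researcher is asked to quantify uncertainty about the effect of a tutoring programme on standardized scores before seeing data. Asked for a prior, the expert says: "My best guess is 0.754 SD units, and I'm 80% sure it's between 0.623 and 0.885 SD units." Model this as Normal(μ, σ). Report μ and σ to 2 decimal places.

A symmetric 80% interval runs μ ± z·σ with z = 1.282.
Half-width = 0.131, so σ = 0.131/1.282 = 0.10.
μ is the stated best guess, 0.75.

μ = 0.75, σ = 0.10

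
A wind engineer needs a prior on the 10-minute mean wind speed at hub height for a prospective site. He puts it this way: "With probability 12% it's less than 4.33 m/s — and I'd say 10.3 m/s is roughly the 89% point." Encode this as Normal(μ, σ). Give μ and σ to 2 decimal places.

The p-quantile of Normal(μ,σ) is μ + z_p·σ, with z_{0.12} = -1.175 and z_{0.89} = 1.227.
Eliminate σ: μ = (z₂·x₁ − z₁·x₂)/(z₂ − z₁) = (1.227·4.33 − (-1.175)·10.3)/2.402 = 7.25.
Then σ = (x₂ − x₁)/(z₂ − z₁) = (10.3 − 4.33)/2.402 = 2.49.

μ = 7.25, σ = 2.49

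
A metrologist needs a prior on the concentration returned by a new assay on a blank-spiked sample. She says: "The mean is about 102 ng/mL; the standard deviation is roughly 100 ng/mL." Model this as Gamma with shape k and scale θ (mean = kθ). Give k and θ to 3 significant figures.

k ≈ 1.04, θ ≈ 98

For Gamma(k, scale θ): mean = kθ, variance = kθ², so CV = 1/√k.
CV = SD/mean = 100/102 = 0.9804, hence k = 1/CV² = 1.04.
Then θ = mean/k = 102/1.04 = 98.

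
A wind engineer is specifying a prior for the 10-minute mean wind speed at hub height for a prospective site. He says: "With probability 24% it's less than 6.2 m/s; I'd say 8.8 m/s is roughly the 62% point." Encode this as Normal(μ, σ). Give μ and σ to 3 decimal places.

μ = 8.015, σ = 2.570

For Normal(μ,σ), the p-quantile is μ + z_p·σ. Here z_{0.24} = -0.7063, z_{0.62} = 0.3055.
So 6.2 = μ − 0.7063σ and 8.8 = μ + 0.3055σ.
Subtracting: σ = (8.8 − 6.2)/(0.3055 − (-0.7063)) = 2.570.
Then μ = 6.2 − (-0.7063)·2.570 = 8.015.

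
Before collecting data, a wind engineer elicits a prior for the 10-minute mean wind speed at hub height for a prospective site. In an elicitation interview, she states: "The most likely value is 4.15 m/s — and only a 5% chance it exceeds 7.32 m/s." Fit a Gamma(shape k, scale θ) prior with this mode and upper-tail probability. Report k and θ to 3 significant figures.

k ≈ 9.66, θ ≈ 0.479

Gamma(k,θ) with k>1 has mode (k−1)θ, so θ = 4.15/(k−1).
Need P(X < 7.32) = 0.95 with θ tied to k this way. Start at k = 2, θ = 4.15: P(X<7.32) ≈ 0.526.
Too low — raise k to concentrate. Iterating converges to k ≈ 9.66.
Then θ = 4.15/(9.66−1) ≈ 0.479.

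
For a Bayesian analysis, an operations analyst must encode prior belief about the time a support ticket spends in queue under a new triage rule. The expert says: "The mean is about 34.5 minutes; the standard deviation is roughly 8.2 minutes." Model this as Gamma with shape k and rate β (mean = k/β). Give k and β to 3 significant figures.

For Gamma(k, rate β): mean = k/β, variance = k/β², so CV = 1/√k.
CV = SD/mean = 8.2/34.5 = 0.2377, hence k = 1/CV² = 17.7.
Then β = k/mean = 17.7/34.5 = 0.513.

k ≈ 17.7, β ≈ 0.513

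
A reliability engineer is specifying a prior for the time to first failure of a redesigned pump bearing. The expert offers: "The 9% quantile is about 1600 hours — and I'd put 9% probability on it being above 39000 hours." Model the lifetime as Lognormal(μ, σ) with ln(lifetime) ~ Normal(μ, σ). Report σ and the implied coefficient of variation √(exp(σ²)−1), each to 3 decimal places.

σ ≈ 1.191, CV ≈ 1.769

If T ~ Lognormal(μ,σ) then ln T ~ Normal(μ,σ), so the p-quantile of ln T is μ + z_p·σ.
ln(1600) = 7.378 and ln(39000) = 10.57; z_{0.09} = -1.341, z_{0.91} = 1.341.
σ = (10.57 − 7.378)/(1.341 − (-1.341)) = 1.191.
μ = 7.378 − (-1.341)·1.191 = 8.975.
CV = √(exp(σ²)−1) = √(exp(1.4184)−1) = 1.769.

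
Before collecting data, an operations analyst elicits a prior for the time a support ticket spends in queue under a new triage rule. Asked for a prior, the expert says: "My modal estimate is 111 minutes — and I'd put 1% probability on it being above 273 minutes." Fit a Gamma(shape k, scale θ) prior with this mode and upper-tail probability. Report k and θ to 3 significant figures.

Gamma(k,θ) with k>1 has mode (k−1)θ, so θ = 111/(k−1).
Need P(X < 273) = 0.99 with θ tied to k this way. Start at k = 2, θ = 111: P(X<273) ≈ 0.704.
Too low — raise k to concentrate. Iterating converges to k ≈ 6.82.
Then θ = 111/(6.82−1) ≈ 19.1.

k ≈ 6.82, θ ≈ 19.1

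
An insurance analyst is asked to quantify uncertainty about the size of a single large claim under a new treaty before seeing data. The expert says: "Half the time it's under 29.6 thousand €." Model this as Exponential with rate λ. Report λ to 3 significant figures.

λ ≈ 0.0234

Exponential median = ln 2 / λ, so λ = ln 2 / 29.6 = 0.0234.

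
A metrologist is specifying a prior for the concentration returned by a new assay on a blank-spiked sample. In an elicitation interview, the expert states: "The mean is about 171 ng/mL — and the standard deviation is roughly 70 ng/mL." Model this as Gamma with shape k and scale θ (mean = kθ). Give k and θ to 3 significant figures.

For Gamma(k, scale θ): mean = kθ, variance = kθ², so CV = 1/√k.
CV = SD/mean = 70/171 = 0.4094, hence k = 1/CV² = 5.97.
Then θ = mean/k = 171/5.97 = 28.7.

k ≈ 5.97, θ ≈ 28.7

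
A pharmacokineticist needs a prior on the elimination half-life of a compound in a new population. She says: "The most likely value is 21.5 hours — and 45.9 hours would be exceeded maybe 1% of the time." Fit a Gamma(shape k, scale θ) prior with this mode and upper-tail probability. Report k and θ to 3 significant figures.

k ≈ 9.43, θ ≈ 2.55

Gamma(k,θ) with k>1 has mode (k−1)θ, so θ = 21.5/(k−1).
Need P(X < 45.9) = 0.99 with θ tied to k this way. Start at k = 2, θ = 21.5: P(X<45.9) ≈ 0.629.
Too low — raise k to concentrate. Iterating converges to k ≈ 9.43.
Then θ = 21.5/(9.43−1) ≈ 2.55.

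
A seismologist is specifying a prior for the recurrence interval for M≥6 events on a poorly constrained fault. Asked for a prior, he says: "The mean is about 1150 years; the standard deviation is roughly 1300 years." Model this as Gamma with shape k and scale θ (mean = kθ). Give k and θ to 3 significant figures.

k ≈ 0.783, θ ≈ 1470

For Gamma(k, scale θ): mean = kθ, variance = kθ², so CV = 1/√k.
CV = SD/mean = 1300/1150 = 1.13, hence k = 1/CV² = 0.783.
Then θ = mean/k = 1150/0.783 = 1470.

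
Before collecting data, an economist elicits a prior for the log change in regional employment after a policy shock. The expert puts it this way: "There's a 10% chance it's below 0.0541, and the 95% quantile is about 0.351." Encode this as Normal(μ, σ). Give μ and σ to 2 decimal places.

For Normal(μ,σ), the p-quantile is μ + z_p·σ. Here z_{0.1} = -1.282, z_{0.95} = 1.645.
So 0.0541 = μ − 1.282σ and 0.351 = μ + 1.645σ.
Subtracting: σ = (0.351 − 0.0541)/(1.645 − (-1.282)) = 0.10.
Then μ = 0.0541 − (-1.282)·0.10 = 0.18.

μ = 0.18, σ = 0.10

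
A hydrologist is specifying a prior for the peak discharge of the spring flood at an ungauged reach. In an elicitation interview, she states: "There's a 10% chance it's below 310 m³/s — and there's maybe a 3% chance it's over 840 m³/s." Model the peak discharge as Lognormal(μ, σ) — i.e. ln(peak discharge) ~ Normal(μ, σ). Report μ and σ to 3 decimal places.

μ ≈ 6.141, σ ≈ 0.315

If T ~ Lognormal(μ,σ) then ln T ~ Normal(μ,σ), so the p-quantile of ln T is μ + z_p·σ.
ln(310) = 5.737 and ln(840) = 6.733; z_{0.1} = -1.282, z_{0.97} = 1.881.
σ = (6.733 − 5.737)/(1.881 − (-1.282)) = 0.315.
μ = 5.737 − (-1.282)·0.315 = 6.141.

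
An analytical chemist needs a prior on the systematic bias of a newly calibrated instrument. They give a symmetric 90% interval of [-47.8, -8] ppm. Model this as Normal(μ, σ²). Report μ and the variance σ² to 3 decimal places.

μ = -27.900, σ² = 146.370

A symmetric 90% interval runs μ ± z·σ with z = 1.645.
Half-width = 19.9, so σ = 19.9/1.645 = 12.0983 and σ² = 146.370.
μ is the interval midpoint, -27.900.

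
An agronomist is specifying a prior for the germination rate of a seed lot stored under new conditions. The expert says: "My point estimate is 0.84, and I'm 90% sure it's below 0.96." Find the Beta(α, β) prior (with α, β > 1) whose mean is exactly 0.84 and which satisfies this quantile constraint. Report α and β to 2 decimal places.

α ≈ 8.82, β ≈ 1.68

With mean 0.84 fixed, write α = 0.84s, β = 0.16s where s = α+β.
Need P(θ < 0.96) = 0.9 under Beta(0.84s, 0.16s). Normal approximation: (q−m)/√(m(1−m)/s) ≈ z_{0.9} = 1.28, so s ≈ 0.84·0.16·(1.28)²/(0.96−0.84)² = 15.3.
At s = 15.3: P(θ<0.96) ≈ 0.949. Adjusting to match 0.9 gives s ≈ 10.50.
So α = 0.84·10.50 ≈ 8.82, β = 0.16·10.50 ≈ 1.68.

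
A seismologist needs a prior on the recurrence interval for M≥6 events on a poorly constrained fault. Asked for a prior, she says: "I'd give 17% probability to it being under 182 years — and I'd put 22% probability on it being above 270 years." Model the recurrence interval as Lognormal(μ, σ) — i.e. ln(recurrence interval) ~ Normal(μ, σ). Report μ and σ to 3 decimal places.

μ ≈ 5.422, σ ≈ 0.228

If T ~ Lognormal(μ,σ) then ln T ~ Normal(μ,σ), so the p-quantile of ln T is μ + z_p·σ.
ln(182) = 5.204 and ln(270) = 5.598; z_{0.17} = -0.9542, z_{0.78} = 0.7722.
σ = (5.598 − 5.204)/(0.7722 − (-0.9542)) = 0.228.
μ = 5.204 − (-0.9542)·0.228 = 5.422.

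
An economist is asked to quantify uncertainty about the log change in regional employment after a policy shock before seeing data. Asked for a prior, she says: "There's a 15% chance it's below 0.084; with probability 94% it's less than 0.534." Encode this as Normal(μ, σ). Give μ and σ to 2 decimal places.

μ = 0.26, σ = 0.17

For Normal(μ,σ), the p-quantile is μ + z_p·σ. Here z_{0.15} = -1.036, z_{0.94} = 1.555.
So 0.084 = μ − 1.036σ and 0.534 = μ + 1.555σ.
Subtracting: σ = (0.534 − 0.084)/(1.555 − (-1.036)) = 0.17.
Then μ = 0.084 − (-1.036)·0.17 = 0.26.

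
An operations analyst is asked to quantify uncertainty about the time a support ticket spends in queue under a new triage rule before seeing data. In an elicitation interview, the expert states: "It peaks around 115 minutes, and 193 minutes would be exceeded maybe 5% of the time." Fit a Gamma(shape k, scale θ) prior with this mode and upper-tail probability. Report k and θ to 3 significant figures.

Gamma(k,θ) with k>1 has mode (k−1)θ, so θ = 115/(k−1).
Need P(X < 193) = 0.95 with θ tied to k this way. Start at k = 2, θ = 115: P(X<193) ≈ 0.500.
Too low — raise k to concentrate. Iterating converges to k ≈ 11.4.
Then θ = 115/(11.4−1) ≈ 11.

k ≈ 11.4, θ ≈ 11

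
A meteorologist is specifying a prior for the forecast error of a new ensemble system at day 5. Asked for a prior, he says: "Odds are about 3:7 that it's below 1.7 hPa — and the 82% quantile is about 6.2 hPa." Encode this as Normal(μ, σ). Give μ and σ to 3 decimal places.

For Normal(μ,σ), the p-quantile is μ + z_p·σ. Here z_{0.3} = -0.5244, z_{0.82} = 0.9154.
So 1.7 = μ − 0.5244σ and 6.2 = μ + 0.9154σ.
Subtracting: σ = (6.2 − 1.7)/(0.9154 − (-0.5244)) = 3.126.
Then μ = 1.7 − (-0.5244)·3.126 = 3.339.

μ = 3.339, σ = 3.126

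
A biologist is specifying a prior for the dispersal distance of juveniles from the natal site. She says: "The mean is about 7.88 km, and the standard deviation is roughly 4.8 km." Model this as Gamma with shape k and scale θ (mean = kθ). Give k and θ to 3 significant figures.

For Gamma(k, scale θ): mean = kθ, variance = kθ², so CV = 1/√k.
CV = SD/mean = 4.8/7.88 = 0.6091, hence k = 1/CV² = 2.7.
Then θ = mean/k = 7.88/2.7 = 2.92.

k ≈ 2.7, θ ≈ 2.92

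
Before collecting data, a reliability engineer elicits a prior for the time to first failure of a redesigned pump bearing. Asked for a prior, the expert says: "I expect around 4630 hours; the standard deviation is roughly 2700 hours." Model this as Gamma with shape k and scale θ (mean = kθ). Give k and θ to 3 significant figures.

k ≈ 2.94, θ ≈ 1570

For Gamma(k, scale θ): mean = kθ, variance = kθ², so CV = 1/√k.
CV = SD/mean = 2700/4630 = 0.5832, hence k = 1/CV² = 2.94.
Then θ = mean/k = 4630/2.94 = 1570.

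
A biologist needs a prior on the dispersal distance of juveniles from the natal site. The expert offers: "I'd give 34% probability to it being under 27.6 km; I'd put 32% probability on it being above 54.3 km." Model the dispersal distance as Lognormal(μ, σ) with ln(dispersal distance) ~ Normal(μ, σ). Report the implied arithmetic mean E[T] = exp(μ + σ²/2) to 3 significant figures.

If T ~ Lognormal(μ,σ) then ln T ~ Normal(μ,σ), so the p-quantile of ln T is μ + z_p·σ.
ln(27.6) = 3.318 and ln(54.3) = 3.995; z_{0.34} = -0.4125, z_{0.68} = 0.4677.
σ = (3.995 − 3.318)/(0.4677 − (-0.4125)) = 0.769.
μ = 3.318 − (-0.4125)·0.769 = 3.635.
E[T] = exp(μ + σ²/2) = exp(3.635 + 0.2956) = 50.9 km.

E[T] ≈ 50.9 km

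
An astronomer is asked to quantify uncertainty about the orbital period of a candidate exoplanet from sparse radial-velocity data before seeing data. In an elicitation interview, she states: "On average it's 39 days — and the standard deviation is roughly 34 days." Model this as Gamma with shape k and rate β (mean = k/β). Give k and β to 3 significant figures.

For Gamma(k, rate β): mean = k/β, variance = k/β², so CV = 1/√k.
CV = SD/mean = 34/39 = 0.8718, hence k = 1/CV² = 1.32.
Then β = k/mean = 1.32/39 = 0.0337.

k ≈ 1.32, β ≈ 0.0337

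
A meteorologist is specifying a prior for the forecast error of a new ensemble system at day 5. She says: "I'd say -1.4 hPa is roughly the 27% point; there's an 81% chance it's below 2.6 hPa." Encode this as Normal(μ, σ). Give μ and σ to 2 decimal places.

The p-quantile of Normal(μ,σ) is μ + z_p·σ, with z_{0.27} = -0.6128 and z_{0.81} = 0.8779.
Eliminate σ: μ = (z₂·x₁ − z₁·x₂)/(z₂ − z₁) = (0.8779·-1.4 − (-0.6128)·2.6)/1.491 = 0.24.
Then σ = (x₂ − x₁)/(z₂ − z₁) = (2.6 − -1.4)/1.491 = 2.68.

μ = 0.24, σ = 2.68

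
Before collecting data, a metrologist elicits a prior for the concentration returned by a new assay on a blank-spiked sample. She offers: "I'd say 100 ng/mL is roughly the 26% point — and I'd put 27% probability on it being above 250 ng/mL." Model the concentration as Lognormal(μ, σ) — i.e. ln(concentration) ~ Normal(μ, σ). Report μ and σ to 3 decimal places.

μ ≈ 5.074, σ ≈ 0.729

If T ~ Lognormal(μ,σ) then ln T ~ Normal(μ,σ), so the p-quantile of ln T is μ + z_p·σ.
ln(100) = 4.605 and ln(250) = 5.521; z_{0.26} = -0.6433, z_{0.73} = 0.6128.
σ = (5.521 − 4.605)/(0.6128 − (-0.6433)) = 0.729.
μ = 4.605 − (-0.6433)·0.729 = 5.074.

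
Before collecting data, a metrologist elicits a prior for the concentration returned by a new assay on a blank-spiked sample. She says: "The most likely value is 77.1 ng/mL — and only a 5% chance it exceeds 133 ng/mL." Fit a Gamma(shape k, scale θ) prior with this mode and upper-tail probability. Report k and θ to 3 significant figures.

Gamma(k,θ) with k>1 has mode (k−1)θ, so θ = 77.1/(k−1).
Need P(X < 133) = 0.95 with θ tied to k this way. Start at k = 2, θ = 77.1: P(X<133) ≈ 0.514.
Too low — raise k to concentrate. Iterating converges to k ≈ 10.4.
Then θ = 77.1/(10.4−1) ≈ 8.21.

k ≈ 10.4, θ ≈ 8.21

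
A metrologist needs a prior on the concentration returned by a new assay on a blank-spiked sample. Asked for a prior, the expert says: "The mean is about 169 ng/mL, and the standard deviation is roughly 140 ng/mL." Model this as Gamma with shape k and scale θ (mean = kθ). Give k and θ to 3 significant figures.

k ≈ 1.46, θ ≈ 116

For Gamma(k, scale θ): mean = kθ, variance = kθ², so CV = 1/√k.
CV = SD/mean = 140/169 = 0.8284, hence k = 1/CV² = 1.46.
Then θ = mean/k = 169/1.46 = 116.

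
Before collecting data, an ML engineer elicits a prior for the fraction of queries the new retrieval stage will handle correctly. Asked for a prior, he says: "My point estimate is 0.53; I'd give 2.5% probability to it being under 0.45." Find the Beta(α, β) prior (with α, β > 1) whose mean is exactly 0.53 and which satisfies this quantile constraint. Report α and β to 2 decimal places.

With mean 0.53 fixed, write α = 0.53s, β = 0.47s where s = α+β.
Need P(θ < 0.45) = 0.025 under Beta(0.53s, 0.47s). Normal approximation: (q−m)/√(m(1−m)/s) ≈ z_{0.025} = -1.96, so s ≈ 0.53·0.47·(-1.96)²/(0.45−0.53)² = 149.5.
At s = 149.5: P(θ<0.45) ≈ 0.025. Adjusting to match 0.025 gives s ≈ 149.51.
So α = 0.53·149.51 ≈ 79.24, β = 0.47·149.51 ≈ 70.27.

α ≈ 79.24, β ≈ 70.27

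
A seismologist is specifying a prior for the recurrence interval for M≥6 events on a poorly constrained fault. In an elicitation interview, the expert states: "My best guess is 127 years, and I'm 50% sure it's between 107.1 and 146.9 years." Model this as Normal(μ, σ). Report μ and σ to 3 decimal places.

A symmetric 50% interval runs μ ± z·σ with z = 0.6745.
Half-width = 19.9, so σ = 19.9/0.6745 = 29.504.
μ is the stated best guess, 127.000.

μ = 127.000, σ = 29.504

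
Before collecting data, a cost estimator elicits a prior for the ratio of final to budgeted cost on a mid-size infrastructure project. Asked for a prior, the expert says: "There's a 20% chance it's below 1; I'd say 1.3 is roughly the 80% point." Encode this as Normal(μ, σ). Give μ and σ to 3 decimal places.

For Normal(μ,σ), the p-quantile is μ + z_p·σ. Here z_{0.2} = -0.8416, z_{0.8} = 0.8416.
So 1 = μ − 0.8416σ and 1.3 = μ + 0.8416σ.
Subtracting: σ = (1.3 − 1)/(0.8416 − (-0.8416)) = 0.178.
Then μ = 1 − (-0.8416)·0.178 = 1.150.

μ = 1.150, σ = 0.178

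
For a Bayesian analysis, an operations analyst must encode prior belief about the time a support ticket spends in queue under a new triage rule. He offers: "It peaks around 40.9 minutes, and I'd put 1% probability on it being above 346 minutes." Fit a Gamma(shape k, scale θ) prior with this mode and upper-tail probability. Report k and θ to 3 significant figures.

k ≈ 1.72, θ ≈ 56.6

Gamma(k,θ) with k>1 has mode (k−1)θ, so θ = 40.9/(k−1).
Need P(X < 346) = 0.99 with θ tied to k this way. Start at k = 2, θ = 40.9: P(X<346) ≈ 0.998.
Too high — lower k to spread out. Iterating converges to k ≈ 1.72.
Then θ = 40.9/(1.72−1) ≈ 56.6.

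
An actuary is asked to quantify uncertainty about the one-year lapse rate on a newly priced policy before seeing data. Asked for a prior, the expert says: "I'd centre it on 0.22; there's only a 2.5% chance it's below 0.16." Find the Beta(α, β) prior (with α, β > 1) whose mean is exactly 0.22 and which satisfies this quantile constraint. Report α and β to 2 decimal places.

With mean 0.22 fixed, write α = 0.22s, β = 0.78s where s = α+β.
Need P(θ < 0.16) = 0.025 under Beta(0.22s, 0.78s). Normal approximation: (q−m)/√(m(1−m)/s) ≈ z_{0.025} = -1.96, so s ≈ 0.22·0.78·(-1.96)²/(0.16−0.22)² = 183.1.
At s = 183.1: P(θ<0.16) ≈ 0.019. Adjusting to match 0.025 gives s ≈ 163.01.
So α = 0.22·163.01 ≈ 35.86, β = 0.78·163.01 ≈ 127.15.

α ≈ 35.86, β ≈ 127.15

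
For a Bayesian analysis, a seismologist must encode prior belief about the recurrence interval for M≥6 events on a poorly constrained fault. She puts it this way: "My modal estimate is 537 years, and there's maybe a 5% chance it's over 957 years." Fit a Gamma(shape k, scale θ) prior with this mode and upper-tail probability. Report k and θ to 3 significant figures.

k ≈ 9.35, θ ≈ 64.3

Gamma(k,θ) with k>1 has mode (k−1)θ, so θ = 537/(k−1).
Need P(X < 957) = 0.95 with θ tied to k this way. Start at k = 2, θ = 537: P(X<957) ≈ 0.532.
Too low — raise k to concentrate. Iterating converges to k ≈ 9.35.
Then θ = 537/(9.35−1) ≈ 64.3.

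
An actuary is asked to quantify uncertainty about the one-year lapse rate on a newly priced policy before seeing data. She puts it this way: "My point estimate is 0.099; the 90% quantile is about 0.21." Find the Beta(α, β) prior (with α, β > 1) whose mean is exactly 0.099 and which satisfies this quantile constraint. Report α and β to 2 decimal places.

α ≈ 1.27, β ≈ 11.58

With mean 0.099 fixed, write α = 0.099s, β = 0.901s where s = α+β.
Need P(θ < 0.21) = 0.9 under Beta(0.099s, 0.901s). Normal approximation: (q−m)/√(m(1−m)/s) ≈ z_{0.9} = 1.28, so s ≈ 0.099·0.901·(1.28)²/(0.21−0.099)² = 11.9.
At s = 11.9: P(θ<0.21) ≈ 0.894. Adjusting to match 0.9 gives s ≈ 12.85.
So α = 0.099·12.85 ≈ 1.27, β = 0.901·12.85 ≈ 11.58.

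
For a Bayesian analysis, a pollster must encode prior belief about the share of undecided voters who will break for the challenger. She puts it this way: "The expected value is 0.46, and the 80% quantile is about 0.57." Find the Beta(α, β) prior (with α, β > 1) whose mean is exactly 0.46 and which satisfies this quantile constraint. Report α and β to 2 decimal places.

With mean 0.46 fixed, write α = 0.46s, β = 0.54s where s = α+β.
Need P(θ < 0.57) = 0.8 under Beta(0.46s, 0.54s). Normal approximation: (q−m)/√(m(1−m)/s) ≈ z_{0.8} = 0.842, so s ≈ 0.46·0.54·(0.842)²/(0.57−0.46)² = 14.5.
At s = 14.5: P(θ<0.57) ≈ 0.800. Adjusting to match 0.8 gives s ≈ 14.54.
So α = 0.46·14.54 ≈ 6.69, β = 0.54·14.54 ≈ 7.85.

α ≈ 6.69, β ≈ 7.85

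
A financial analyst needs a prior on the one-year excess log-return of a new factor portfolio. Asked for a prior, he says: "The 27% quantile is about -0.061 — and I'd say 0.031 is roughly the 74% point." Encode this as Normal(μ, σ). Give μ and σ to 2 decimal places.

μ = -0.02, σ = 0.07

The p-quantile of Normal(μ,σ) is μ + z_p·σ, with z_{0.27} = -0.6128 and z_{0.74} = 0.6433.
Eliminate σ: μ = (z₂·x₁ − z₁·x₂)/(z₂ − z₁) = (0.6433·-0.061 − (-0.6128)·0.031)/1.256 = -0.02.
Then σ = (x₂ − x₁)/(z₂ − z₁) = (0.031 − -0.061)/1.256 = 0.07.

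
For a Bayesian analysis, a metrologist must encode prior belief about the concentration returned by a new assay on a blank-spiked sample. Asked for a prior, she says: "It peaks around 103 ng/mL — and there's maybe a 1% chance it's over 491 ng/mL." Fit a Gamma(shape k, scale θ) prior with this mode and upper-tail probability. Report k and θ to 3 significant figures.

Gamma(k,θ) with k>1 has mode (k−1)θ, so θ = 103/(k−1).
Need P(X < 491) = 0.99 with θ tied to k this way. Start at k = 2, θ = 103: P(X<491) ≈ 0.951.
Too low — raise k to concentrate. Iterating converges to k ≈ 2.63.
Then θ = 103/(2.63−1) ≈ 63.2.

k ≈ 2.63, θ ≈ 63.2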